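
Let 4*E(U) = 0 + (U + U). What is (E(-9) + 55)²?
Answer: 10201/4 ≈ 2550.3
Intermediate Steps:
E(U) = U/2 (E(U) = (0 + (U + U))/4 = (0 + 2*U)/4 = (2*U)/4 = U/2)
(E(-9) + 55)² = ((½)*(-9) + 55)² = (-9/2 + 55)² = (101/2)² = 10201/4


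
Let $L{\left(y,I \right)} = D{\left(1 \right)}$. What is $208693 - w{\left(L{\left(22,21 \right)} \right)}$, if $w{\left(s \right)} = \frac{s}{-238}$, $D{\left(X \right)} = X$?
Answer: $\frac{49668935}{238} \approx 2.0869 \cdot 10^{5}$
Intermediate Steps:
$L{\left(y,I \right)} = 1$
$w{\left(s \right)} = - \frac{s}{238}$ ($w{\left(s \right)} = s \left(- \frac{1}{238}\right) = - \frac{s}{238}$)
$208693 - w{\left(L{\left(22,21 \right)} \right)} = 208693 - \left(- \frac{1}{238}\right) 1 = 208693 - - \frac{1}{238} = 208693 + \frac{1}{238} = \frac{49668935}{238}$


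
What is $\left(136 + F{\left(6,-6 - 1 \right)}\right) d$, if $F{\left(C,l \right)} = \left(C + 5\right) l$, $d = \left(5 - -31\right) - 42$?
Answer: $-354$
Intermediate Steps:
$d = -6$ ($d = \left(5 + 31\right) - 42 = 36 - 42 = -6$)
$F{\left(C,l \right)} = l \left(5 + C\right)$ ($F{\left(C,l \right)} = \left(5 + C\right) l = l \left(5 + C\right)$)
$\left(136 + F{\left(6,-6 - 1 \right)}\right) d = \left(136 + \left(-6 - 1\right) \left(5 + 6\right)\right) \left(-6\right) = \left(136 - 77\right) \left(-6\right) = 59 \left(-6\right) = -354$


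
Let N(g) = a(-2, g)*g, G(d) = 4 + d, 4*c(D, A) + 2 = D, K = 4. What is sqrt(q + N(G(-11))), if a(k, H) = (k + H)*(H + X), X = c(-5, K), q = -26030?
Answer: 5*I*sqrt(4253)/2 ≈ 163.04*I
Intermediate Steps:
c(D, A) = -1/2 + D/4
X = -7/4 (X = -1/2 + (1/4)*(-5) = -1/2 - 5/4 = -7/4 ≈ -1.7500)
a(k, H) = (-7/4 + H)*(H + k) (a(k, H) = (k + H)*(H - 7/4) = (H + k)*(-7/4 + H) = (-7/4 + H)*(H + k))
N(g) = g*(7/2 + g**2 - 15*g/4) (N(g) = (g**2 - 7*g/4 - 7/4*(-2) + g*(-2))*g = (g**2 - 7*g/4 + 7/2 - 2*g)*g = (7/2 + g**2 - 15*g/4)*g = g*(7/2 + g**2 - 15*g/4))
sqrt(q + N(G(-11))) = sqrt(-26030 + (4 - 11)*(14 - 15*(4 - 11) + 4*(4 - 11)**2)/4) = sqrt(-26030 + (1/4)*(-7)*(14 - 15*(-7) + 4*(-7)**2)) = sqrt(-26030 + (1/4)*(-7)*(14 + 105 + 4*49)) = sqrt(-26030 + (1/4)*(-7)*(14 + 105 + 196)) = sqrt(-26030 + (1/4)*(-7)*315) = sqrt(-26030 - 2205/4) = sqrt(-106325/4) = 5*I*sqrt(4253)/2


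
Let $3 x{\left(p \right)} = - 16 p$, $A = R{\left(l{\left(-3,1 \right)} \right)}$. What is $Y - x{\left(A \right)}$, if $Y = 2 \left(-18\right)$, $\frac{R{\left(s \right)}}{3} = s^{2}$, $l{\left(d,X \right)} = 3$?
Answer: $108$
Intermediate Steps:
$R{\left(s \right)} = 3 s^{2}$
$A = 27$ ($A = 3 \cdot 3^{2} = 3 \cdot 9 = 27$)
$x{\left(p \right)} = - \frac{16 p}{3}$ ($x{\left(p \right)} = \frac{\left(-16\right) p}{3} = - \frac{16 p}{3}$)
$Y = -36$
$Y - x{\left(A \right)} = -36 - \left(- \frac{16}{3}\right) 27 = -36 - -144 = -36 + 144 = 108$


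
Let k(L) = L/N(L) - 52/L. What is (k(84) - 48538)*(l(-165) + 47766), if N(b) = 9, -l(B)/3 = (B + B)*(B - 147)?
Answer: 12671675910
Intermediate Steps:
l(B) = -6*B*(-147 + B) (l(B) = -3*(B + B)*(B - 147) = -3*2*B*(-147 + B) = -6*B*(-147 + B))
k(L) = -52/L + L/9 (k(L) = L/9 - 52/L = -52/L + L/9)
(k(84) - 48538)*(l(-165) + 47766) = ((-52/84 + (⅑)*84) - 48538)*(6*(-165)*(147 - 1*(-165)) + 47766) = ((-52*1/84 + 28/3) - 48538)*(6*(-165)*(147 + 165) + 47766) = ((-13/21 + 28/3) - 48538)*(6*(-165)*312 + 47766) = (61/7 - 48538)*(-308880 + 47766) = -339705/7*(-261114) = 12671675910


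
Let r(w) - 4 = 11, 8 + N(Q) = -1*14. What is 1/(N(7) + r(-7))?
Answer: -⅐ ≈ -0.14286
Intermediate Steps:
N(Q) = -22 (N(Q) = -8 - 1*14 = -8 - 14 = -22)
r(w) = 15 (r(w) = 4 + 11 = 15)
1/(N(7) + r(-7)) = 1/(-22 + 15) = 1/(-7) = -⅐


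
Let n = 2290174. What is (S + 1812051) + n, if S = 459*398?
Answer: 4284907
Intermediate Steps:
S = 182682
(S + 1812051) + n = (182682 + 1812051) + 2290174 = 1994733 + 2290174 = 4284907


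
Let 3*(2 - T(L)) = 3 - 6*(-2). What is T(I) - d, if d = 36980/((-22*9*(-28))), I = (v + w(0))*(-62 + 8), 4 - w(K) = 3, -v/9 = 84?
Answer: -13403/1386 ≈ -9.6703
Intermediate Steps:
v = -756 (v = -9*84 = -756)
w(K) = 1 (w(K) = 4 - 1*3 = 4 - 3 = 1)
I = 40770 (I = (-756 + 1)*(-62 + 8) = -755*(-54) = 40770)
T(L) = -3 (T(L) = 2 - (3 - 6*(-2))/3 = 2 - (3 + 12)/3 = 2 - 1/3*15 = 2 - 5 = -3)
d = 9245/1386 (d = 36980/((-198*(-28))) = 36980/5544 = 36980*(1/5544) = 9245/1386 ≈ 6.6703)
T(I) - d = -3 - 1*9245/1386 = -3 - 9245/1386 = -13403/1386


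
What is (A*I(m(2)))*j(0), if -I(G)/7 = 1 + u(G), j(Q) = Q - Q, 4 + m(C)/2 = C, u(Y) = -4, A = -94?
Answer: 0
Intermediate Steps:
m(C) = -8 + 2*C
j(Q) = 0
I(G) = 21 (I(G) = -7*(1 - 4) = -7*(-3) = 21)
(A*I(m(2)))*j(0) = -94*21*0 = -1974*0 = 0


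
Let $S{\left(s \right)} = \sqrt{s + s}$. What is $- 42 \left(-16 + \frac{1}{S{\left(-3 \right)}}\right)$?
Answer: $672 + 7 i \sqrt{6} \approx 672.0 + 17.146 i$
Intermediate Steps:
$S{\left(s \right)} = \sqrt{2} \sqrt{s}$ ($S{\left(s \right)} = \sqrt{2 s} = \sqrt{2} \sqrt{s}$)
$- 42 \left(-16 + \frac{1}{S{\left(-3 \right)}}\right) = - 42 \left(-16 + \frac{1}{\sqrt{2} \sqrt{-3}}\right) = - 42 \left(-16 + \frac{1}{\sqrt{2} i \sqrt{3}}\right) = - 42 \left(-16 + \frac{1}{i \sqrt{6}}\right) = - 42 \left(-16 - \frac{i \sqrt{6}}{6}\right) = 672 + 7 i \sqrt{6}$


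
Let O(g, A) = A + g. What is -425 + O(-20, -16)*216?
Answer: -8201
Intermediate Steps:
-425 + O(-20, -16)*216 = -425 + (-16 - 20)*216 = -425 - 36*216 = -425 - 7776 = -8201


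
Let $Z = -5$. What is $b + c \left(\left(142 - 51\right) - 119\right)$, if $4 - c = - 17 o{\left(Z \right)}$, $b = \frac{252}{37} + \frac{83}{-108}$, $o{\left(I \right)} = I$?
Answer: $\frac{9087073}{3996} \approx 2274.0$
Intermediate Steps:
$b = \frac{24145}{3996}$ ($b = 252 \cdot \frac{1}{37} + 83 \left(- \frac{1}{108}\right) = \frac{252}{37} - \frac{83}{108} = \frac{24145}{3996} \approx 6.0423$)
$c = -81$ ($c = 4 - \left(-17\right) \left(-5\right) = 4 - 85 = -81$)
$b + c \left(\left(142 - 51\right) - 119\right) = \frac{24145}{3996} - 81 \left(\left(142 - 51\right) - 119\right) = \frac{24145}{3996} - 81 \left(91 - 119\right) = \frac{24145}{3996} - -2268 = \frac{24145}{3996} + 2268 = \frac{9087073}{3996}$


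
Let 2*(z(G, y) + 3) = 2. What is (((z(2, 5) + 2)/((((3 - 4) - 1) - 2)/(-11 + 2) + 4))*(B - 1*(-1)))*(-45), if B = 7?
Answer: 0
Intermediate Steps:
z(G, y) = -2 (z(G, y) = -3 + (½)*2 = -3 + 1 = -2)
(((z(2, 5) + 2)/((((3 - 4) - 1) - 2)/(-11 + 2) + 4))*(B - 1*(-1)))*(-45) = (((-2 + 2)/((((3 - 4) - 1) - 2)/(-11 + 2) + 4))*(7 - 1*(-1)))*(-45) = ((0/(((-1 - 1) - 2)/(-9) + 4))*(7 + 1))*(-45) = ((0/((-2 - 2)*(-⅑) + 4))*8)*(-45) = ((0/(-4*(-⅑) + 4))*8)*(-45) = ((0/(4/9 + 4))*8)*(-45) = ((0/(40/9))*8)*(-45) = ((0*(9/40))*8)*(-45) = (0*8)*(-45) = 0*(-45) = 0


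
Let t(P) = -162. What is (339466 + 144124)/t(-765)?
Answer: -241795/81 ≈ -2985.1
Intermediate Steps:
(339466 + 144124)/t(-765) = (339466 + 144124)/(-162) = 483590*(-1/162) = -241795/81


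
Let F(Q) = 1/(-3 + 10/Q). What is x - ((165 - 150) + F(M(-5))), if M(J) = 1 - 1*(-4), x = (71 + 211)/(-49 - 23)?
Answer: -215/12 ≈ -17.917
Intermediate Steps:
x = -47/12 (x = 282/(-72) = 282*(-1/72) = -47/12 ≈ -3.9167)
M(J) = 5 (M(J) = 1 + 4 = 5)
x - ((165 - 150) + F(M(-5))) = -47/12 - ((165 - 150) - 1*5/(-10 + 3*5)) = -47/12 - (15 - 1*5/(-10 + 15)) = -47/12 - (15 - 1*5/5) = -47/12 - (15 - 1*5*⅕) = -47/12 - (15 - 1) = -47/12 - 1*14 = -47/12 - 14 = -215/12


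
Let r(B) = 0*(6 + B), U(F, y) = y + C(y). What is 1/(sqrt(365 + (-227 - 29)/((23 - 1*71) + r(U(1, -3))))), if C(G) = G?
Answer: sqrt(3333)/1111 ≈ 0.051964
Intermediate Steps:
U(F, y) = 2*y (U(F, y) = y + y = 2*y)
r(B) = 0
1/(sqrt(365 + (-227 - 29)/((23 - 1*71) + r(U(1, -3))))) = 1/(sqrt(365 + (-227 - 29)/((23 - 1*71) + 0))) = 1/(sqrt(365 - 256/((23 - 71) + 0))) = 1/(sqrt(365 - 256/(-48 + 0))) = 1/(sqrt(365 - 256/(-48))) = 1/(sqrt(365 - 256*(-1/48))) = 1/(sqrt(365 + 16/3)) = 1/(sqrt(1111/3)) = 1/(sqrt(3333)/3) = sqrt(3333)/1111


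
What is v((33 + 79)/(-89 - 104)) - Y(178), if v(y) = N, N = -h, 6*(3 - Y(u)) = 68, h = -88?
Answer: 289/3 ≈ 96.333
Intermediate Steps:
Y(u) = -25/3 (Y(u) = 3 - ⅙*68 = 3 - 34/3 = -25/3)
N = 88 (N = -1*(-88) = 88)
v(y) = 88
v((33 + 79)/(-89 - 104)) - Y(178) = 88 - 1*(-25/3) = 88 + 25/3 = 289/3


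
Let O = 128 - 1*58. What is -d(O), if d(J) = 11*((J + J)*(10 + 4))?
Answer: -21560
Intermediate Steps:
O = 70 (O = 128 - 58 = 70)
d(J) = 308*J (d(J) = 11*((2*J)*14) = 11*(28*J) = 308*J)
-d(O) = -308*70 = -1*21560 = -21560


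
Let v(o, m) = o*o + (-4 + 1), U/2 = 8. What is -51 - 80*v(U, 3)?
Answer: -20291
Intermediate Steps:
U = 16 (U = 2*8 = 16)
v(o, m) = -3 + o² (v(o, m) = o² - 3 = -3 + o²)
-51 - 80*v(U, 3) = -51 - 80*(-3 + 16²) = -51 - 80*(-3 + 256) = -51 - 80*253 = -51 - 20240 = -20291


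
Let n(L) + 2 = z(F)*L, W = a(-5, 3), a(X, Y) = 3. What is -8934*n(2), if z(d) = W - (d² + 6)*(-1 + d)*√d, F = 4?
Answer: 2322840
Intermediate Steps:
W = 3
z(d) = 3 - √d*(-1 + d)*(6 + d²) (z(d) = 3 - (d² + 6)*(-1 + d)*√d = 3 - (6 + d²)*(-1 + d)*√d = 3 - (-1 + d)*(6 + d²)*√d = 3 - √d*(-1 + d)*(6 + d²))
n(L) = -2 - 129*L (n(L) = -2 + (3 + 4^(5/2) - 4^(7/2) - 6*4^(3/2) + 6*√4)*L = -2 + (3 + 32 - 1*128 - 6*8 + 6*2)*L = -2 + (3 + 32 - 128 - 48 + 12)*L = -2 - 129*L)
-8934*n(2) = -8934*(-2 - 129*2) = -8934*(-2 - 258) = -8934*(-260) = 2322840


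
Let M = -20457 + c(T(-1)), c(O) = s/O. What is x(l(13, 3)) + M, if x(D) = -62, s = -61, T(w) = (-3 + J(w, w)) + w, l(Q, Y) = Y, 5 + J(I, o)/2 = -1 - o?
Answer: -287205/14 ≈ -20515.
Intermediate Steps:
J(I, o) = -12 - 2*o (J(I, o) = -10 + 2*(-1 - o) = -10 + (-2 - 2*o) = -12 - 2*o)
T(w) = -15 - w (T(w) = (-3 + (-12 - 2*w)) + w = (-15 - 2*w) + w = -15 - w)
c(O) = -61/O
M = -286337/14 (M = -20457 - 61/(-15 - 1*(-1)) = -20457 - 61/(-15 + 1) = -20457 - 61/(-14) = -20457 - 61*(-1/14) = -20457 + 61/14 = -286337/14 ≈ -20453.)
x(l(13, 3)) + M = -62 - 286337/14 = -287205/14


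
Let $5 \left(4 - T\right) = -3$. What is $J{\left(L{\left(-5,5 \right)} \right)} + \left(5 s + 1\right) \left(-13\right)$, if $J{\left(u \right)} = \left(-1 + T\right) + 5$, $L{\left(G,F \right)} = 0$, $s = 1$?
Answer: $- \frac{347}{5} \approx -69.4$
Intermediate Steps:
$T = \frac{23}{5}$ ($T = 4 - - \frac{3}{5} = 4 + \frac{3}{5} = \frac{23}{5} \approx 4.6$)
$J{\left(u \right)} = \frac{43}{5}$ ($J{\left(u \right)} = \left(-1 + \frac{23}{5}\right) + 5 = \frac{18}{5} + 5 = \frac{43}{5}$)
$J{\left(L{\left(-5,5 \right)} \right)} + \left(5 s + 1\right) \left(-13\right) = \frac{43}{5} + \left(5 \cdot 1 + 1\right) \left(-13\right) = \frac{43}{5} + \left(5 + 1\right) \left(-13\right) = \frac{43}{5} + 6 \left(-13\right) = \frac{43}{5} - 78 = - \frac{347}{5}$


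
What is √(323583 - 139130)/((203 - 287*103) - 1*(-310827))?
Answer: √184453/281469 ≈ 0.0015259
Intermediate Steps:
√(323583 - 139130)/((203 - 287*103) - 1*(-310827)) = √184453/((203 - 29561) + 310827) = √184453/(-29358 + 310827) = √184453/281469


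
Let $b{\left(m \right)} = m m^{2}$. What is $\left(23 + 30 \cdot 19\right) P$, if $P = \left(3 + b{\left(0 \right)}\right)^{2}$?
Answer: $5337$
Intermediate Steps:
$b{\left(m \right)} = m^{3}$
$P = 9$ ($P = \left(3 + 0^{3}\right)^{2} = \left(3 + 0\right)^{2} = 3^{2} = 9$)
$\left(23 + 30 \cdot 19\right) P = \left(23 + 30 \cdot 19\right) 9 = \left(23 + 570\right) 9 = 593 \cdot 9 = 5337$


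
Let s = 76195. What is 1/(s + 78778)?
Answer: 1/154973 ≈ 6.4527e-6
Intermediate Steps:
1/(s + 78778) = 1/(76195 + 78778) = 1/154973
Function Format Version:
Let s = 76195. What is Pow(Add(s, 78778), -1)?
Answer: Rational(1, 154973) ≈ 6.4527e-6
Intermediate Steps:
Pow(Add(s, 78778), -1) = Pow(Add(76195, 78778), -1) = Pow(154973, -1) = Rational(1, 154973)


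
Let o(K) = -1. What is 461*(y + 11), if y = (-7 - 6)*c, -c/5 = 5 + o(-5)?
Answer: 124931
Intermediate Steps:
c = -20 (c = -5*(5 - 1) = -5*4 = -20)
y = 260 (y = (-7 - 6)*(-20) = -13*(-20) = 260)
461*(y + 11) = 461*(260 + 11) = 461*271 = 124931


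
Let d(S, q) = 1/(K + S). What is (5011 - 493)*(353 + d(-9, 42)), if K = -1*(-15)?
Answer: 1595607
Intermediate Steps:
K = 15
d(S, q) = 1/(15 + S)
(5011 - 493)*(353 + d(-9, 42)) = (5011 - 493)*(353 + 1/(15 - 9)) = 4518*(353 + 1/6) = 4518*(353 + ⅙) = 4518*(2119/6) = 1595607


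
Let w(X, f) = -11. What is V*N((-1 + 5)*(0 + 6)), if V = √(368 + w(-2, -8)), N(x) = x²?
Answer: 576*√357 ≈ 10883.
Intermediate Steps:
V = √357 (V = √(368 - 11) = √357 ≈ 18.894)
V*N((-1 + 5)*(0 + 6)) = √357*((-1 + 5)*(0 + 6))² = √357*(4*6)² = √357*24² = √357*576 = 576*√357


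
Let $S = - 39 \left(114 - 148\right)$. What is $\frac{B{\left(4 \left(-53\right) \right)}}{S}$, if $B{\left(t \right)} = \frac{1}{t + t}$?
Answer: $- \frac{1}{562224} \approx -1.7786 \cdot 10^{-6}$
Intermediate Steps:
$B{\left(t \right)} = \frac{1}{2 t}$
$S = 1326$ ($S = \left(-39\right) \left(-34\right) = 1326$)
$\frac{B{\left(4 \left(-53\right) \right)}}{S} = \frac{\frac{1}{2} \frac{1}{4 \left(-53\right)}}{1326} = \frac{1}{2 \left(-212\right)} \frac{1}{1326} = \frac{1}{2} \left(- \frac{1}{212}\right) \frac{1}{1326} = \left(- \frac{1}{424}\right) \frac{1}{1326} = - \frac{1}{562224}$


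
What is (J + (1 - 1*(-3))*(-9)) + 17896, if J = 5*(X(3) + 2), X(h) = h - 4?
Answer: 17865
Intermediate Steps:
X(h) = -4 + h
J = 5 (J = 5*((-4 + 3) + 2) = 5*(-1 + 2) = 5*1 = 5)
(J + (1 - 1*(-3))*(-9)) + 17896 = (5 + (1 - 1*(-3))*(-9)) + 17896 = (5 + (1 + 3)*(-9)) + 17896 = (5 + 4*(-9)) + 17896 = (5 - 36) + 17896 = -31 + 17896 = 17865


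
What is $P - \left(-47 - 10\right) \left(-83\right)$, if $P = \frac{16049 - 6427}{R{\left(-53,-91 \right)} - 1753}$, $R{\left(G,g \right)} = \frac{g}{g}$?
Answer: $- \frac{4149167}{876} \approx -4736.5$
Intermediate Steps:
$R{\left(G,g \right)} = 1$
$P = - \frac{4811}{876}$ ($P = \frac{16049 - 6427}{1 - 1753} = \frac{9622}{-1752} = 9622 \left(- \frac{1}{1752}\right) = - \frac{4811}{876} \approx -5.492$)
$P - \left(-47 - 10\right) \left(-83\right) = - \frac{4811}{876} - \left(-47 - 10\right) \left(-83\right) = - \frac{4811}{876} - \left(-57\right) \left(-83\right) = - \frac{4811}{876} - 4731 = - \frac{4149167}{876}$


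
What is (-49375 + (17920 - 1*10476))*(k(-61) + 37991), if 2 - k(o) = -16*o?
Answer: -1552159827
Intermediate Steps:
k(o) = 2 + 16*o (k(o) = 2 - (-16)*o = 2 + 16*o)
(-49375 + (17920 - 1*10476))*(k(-61) + 37991) = (-49375 + (17920 - 1*10476))*((2 + 16*(-61)) + 37991) = (-49375 + (17920 - 10476))*((2 - 976) + 37991) = (-49375 + 7444)*(-974 + 37991) = -41931*37017 = -1552159827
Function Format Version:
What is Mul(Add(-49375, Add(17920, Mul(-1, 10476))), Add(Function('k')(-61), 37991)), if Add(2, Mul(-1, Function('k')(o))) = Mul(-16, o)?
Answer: -1552159827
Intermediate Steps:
Function('k')(o) = Add(2, Mul(16, o)) (Function('k')(o) = Add(2, Mul(-1, Mul(-16, o))) = Add(2, Mul(16, o)))
Mul(Add(-49375, Add(17920, Mul(-1, 10476))), Add(Function('k')(-61), 37991)) = Mul(Add(-49375, Add(17920, Mul(-1, 10476))), Add(Add(2, Mul(16, -61)), 37991)) = Mul(Add(-49375, Add(17920, -10476)), Add(Add(2, -976), 37991)) = Mul(Add(-49375, 7444), Add(-974, 37991)) = Mul(-41931, 37017) = -1552159827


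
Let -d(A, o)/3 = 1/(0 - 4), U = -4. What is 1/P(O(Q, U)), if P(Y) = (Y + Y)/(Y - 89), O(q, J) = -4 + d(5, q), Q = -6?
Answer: 369/26 ≈ 14.192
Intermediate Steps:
d(A, o) = 3/4 (d(A, o) = -3/(0 - 4) = -3/(-4) = -3*(-1/4) = 3/4)
O(q, J) = -13/4 (O(q, J) = -4 + 3/4 = -13/4)
P(Y) = 2*Y/(-89 + Y) (P(Y) = (2*Y)/(-89 + Y) = 2*Y/(-89 + Y))
1/P(O(Q, U)) = 1/(2*(-13/4)/(-89 - 13/4)) = 1/(2*(-13/4)/(-369/4)) = 1/(2*(-13/4)*(-4/369)) = 1/(26/369) = 369/26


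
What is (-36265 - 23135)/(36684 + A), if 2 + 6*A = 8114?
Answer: -14850/9509 ≈ -1.5617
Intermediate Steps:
A = 1352 (A = -1/3 + (1/6)*8114 = -1/3 + 4057/3 = 1352)
(-36265 - 23135)/(36684 + A) = (-36265 - 23135)/(36684 + 1352) = -59400/38036 = -59400*1/38036 = -14850/9509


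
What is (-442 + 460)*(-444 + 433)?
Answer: -198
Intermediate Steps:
(-442 + 460)*(-444 + 433) = 18*(-11) = -198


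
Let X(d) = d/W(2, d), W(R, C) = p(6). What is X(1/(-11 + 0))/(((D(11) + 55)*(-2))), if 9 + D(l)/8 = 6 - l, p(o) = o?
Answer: -1/7524 ≈ -0.00013291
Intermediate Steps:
W(R, C) = 6
X(d) = d/6
D(l) = -24 - 8*l (D(l) = -72 + 8*(6 - l) = -72 + (48 - 8*l) = -24 - 8*l)
X(1/(-11 + 0))/(((D(11) + 55)*(-2))) = (1/(6*(-11 + 0)))/((((-24 - 8*11) + 55)*(-2))) = ((1/6)/(-11))/((((-24 - 88) + 55)*(-2))) = ((1/6)*(-1/11))/(((-112 + 55)*(-2))) = -1/(66*((-57*(-2)))) = -1/66/114 = -1/66*1/114 = -1/7524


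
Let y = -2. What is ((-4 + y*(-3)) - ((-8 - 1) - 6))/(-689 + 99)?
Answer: -17/590 ≈ -0.028814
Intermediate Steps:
((-4 + y*(-3)) - ((-8 - 1) - 6))/(-689 + 99) = ((-4 - 2*(-3)) - ((-8 - 1) - 6))/(-689 + 99) = ((-4 + 6) - (-9 - 6))/(-590) = (2 - 1*(-15))*(-1/590) = (2 + 15)*(-1/590) = 17*(-1/590) = -17/590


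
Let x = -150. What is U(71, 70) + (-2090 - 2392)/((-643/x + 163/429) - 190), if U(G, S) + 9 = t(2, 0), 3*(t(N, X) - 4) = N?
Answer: 236736487/11926203 ≈ 19.850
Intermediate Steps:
t(N, X) = 4 + N/3
U(G, S) = -13/3 (U(G, S) = -9 + (4 + (⅓)*2) = -9 + (4 + ⅔) = -9 + 14/3 = -13/3)
U(71, 70) + (-2090 - 2392)/((-643/x + 163/429) - 190) = -13/3 + (-2090 - 2392)/((-643/(-150) + 163/429) - 190) = -13/3 - 4482/((-643*(-1/150) + 163*(1/429)) - 190) = -13/3 - 4482/((643/150 + 163/429) - 190) = -13/3 - 4482/(100099/21450 - 190) = -13/3 - 4482/(-3975401/21450) = -13/3 - 4482*(-21450/3975401) = -13/3 + 96138900/3975401 = 236736487/11926203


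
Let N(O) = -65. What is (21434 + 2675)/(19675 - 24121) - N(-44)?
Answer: 264881/4446 ≈ 59.577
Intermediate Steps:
(21434 + 2675)/(19675 - 24121) - N(-44) = (21434 + 2675)/(19675 - 24121) - 1*(-65) = 24109/(-4446) + 65 = 24109*(-1/4446) + 65 = -24109/4446 + 65 = 264881/4446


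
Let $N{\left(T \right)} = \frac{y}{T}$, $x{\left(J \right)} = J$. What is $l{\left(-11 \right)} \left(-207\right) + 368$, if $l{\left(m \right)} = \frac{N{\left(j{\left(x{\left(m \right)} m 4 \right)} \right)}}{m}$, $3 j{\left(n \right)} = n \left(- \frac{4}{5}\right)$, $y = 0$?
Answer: $368$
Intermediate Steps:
$j{\left(n \right)} = - \frac{4 n}{15}$ ($j{\left(n \right)} = \frac{n \left(- \frac{4}{5}\right)}{3} = \frac{\left(- \frac{4}{5}\right) n}{3} = - \frac{4 n}{15}$)
$N{\left(T \right)} = 0$ ($N{\left(T \right)} = \frac{0}{T} = 0$)
$l{\left(m \right)} = 0$ ($l{\left(m \right)} = \frac{0}{m} = 0$)
$l{\left(-11 \right)} \left(-207\right) + 368 = 0 \left(-207\right) + 368 = 0 + 368 = 368$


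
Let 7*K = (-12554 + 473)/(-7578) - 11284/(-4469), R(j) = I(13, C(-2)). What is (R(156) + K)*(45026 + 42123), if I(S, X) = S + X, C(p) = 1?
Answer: 100464675149791/79020858 ≈ 1.2714e+6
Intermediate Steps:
R(j) = 14 (R(j) = 13 + 1 = 14)
K = 46500047/79020858 (K = ((-12554 + 473)/(-7578) - 11284/(-4469))/7 = (-12081*(-1/7578) - 11284*(-1/4469))/7 = (4027/2526 + 11284/4469)/7 = (⅐)*(46500047/11288694) = 46500047/79020858 ≈ 0.58845)
(R(156) + K)*(45026 + 42123) = (14 + 46500047/79020858)*(45026 + 42123) = (1152792059/79020858)*87149 = 100464675149791/79020858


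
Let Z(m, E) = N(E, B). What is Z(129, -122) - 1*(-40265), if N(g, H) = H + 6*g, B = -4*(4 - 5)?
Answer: 39537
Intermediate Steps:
B = 4 (B = -4*(-1) = 4)
Z(m, E) = 4 + 6*E
Z(129, -122) - 1*(-40265) = (4 + 6*(-122)) - 1*(-40265) = (4 - 732) + 40265 = -728 + 40265 = 39537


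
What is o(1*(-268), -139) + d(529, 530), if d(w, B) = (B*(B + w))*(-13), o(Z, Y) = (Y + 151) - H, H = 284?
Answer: -7296782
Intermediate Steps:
o(Z, Y) = -133 + Y (o(Z, Y) = (Y + 151) - 1*284 = (151 + Y) - 284 = -133 + Y)
d(w, B) = -13*B*(B + w)
o(1*(-268), -139) + d(529, 530) = (-133 - 139) - 13*530*(530 + 529) = -272 - 13*530*1059 = -272 - 7296510 = -7296782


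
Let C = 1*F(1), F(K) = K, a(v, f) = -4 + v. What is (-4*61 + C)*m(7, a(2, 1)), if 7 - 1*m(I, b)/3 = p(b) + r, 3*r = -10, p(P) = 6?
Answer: -3159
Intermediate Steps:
r = -10/3 (r = (⅓)*(-10) = -10/3 ≈ -3.3333)
m(I, b) = 13 (m(I, b) = 21 - 3*(6 - 10/3) = 21 - 3*8/3 = 21 - 8 = 13)
C = 1 (C = 1*1 = 1)
(-4*61 + C)*m(7, a(2, 1)) = (-4*61 + 1)*13 = (-244 + 1)*13 = -243*13 = -3159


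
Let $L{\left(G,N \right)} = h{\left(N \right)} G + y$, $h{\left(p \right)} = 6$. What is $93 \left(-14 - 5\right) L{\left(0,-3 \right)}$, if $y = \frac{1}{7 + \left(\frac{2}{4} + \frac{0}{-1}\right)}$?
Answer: $- \frac{1178}{5} \approx -235.6$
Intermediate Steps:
$y = \frac{2}{15}$ ($y = \frac{1}{7 + \left(2 \cdot \frac{1}{4} + 0 \left(-1\right)\right)} = \frac{1}{7 + \left(\frac{1}{2} + 0\right)} = \frac{1}{7 + \frac{1}{2}} = \frac{1}{\frac{15}{2}} = \frac{2}{15} \approx 0.13333$)
$L{\left(G,N \right)} = \frac{2}{15} + 6 G$ ($L{\left(G,N \right)} = 6 G + \frac{2}{15} = \frac{2}{15} + 6 G$)
$93 \left(-14 - 5\right) L{\left(0,-3 \right)} = 93 \left(-14 - 5\right) \left(\frac{2}{15} + 6 \cdot 0\right) = 93 \left(-19\right) \left(\frac{2}{15} + 0\right) = \left(-1767\right) \frac{2}{15} = - \frac{1178}{5}$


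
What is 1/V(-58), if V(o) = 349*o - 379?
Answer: -1/20621 ≈ -4.8494e-5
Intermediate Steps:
V(o) = -379 + 349*o
1/V(-58) = 1/(-379 + 349*(-58)) = 1/(-379 - 20242) = 1/(-20621) = -1/20621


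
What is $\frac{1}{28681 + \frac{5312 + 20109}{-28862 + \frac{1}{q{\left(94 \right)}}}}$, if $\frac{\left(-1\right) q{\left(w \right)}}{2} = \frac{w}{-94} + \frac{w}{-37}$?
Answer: $\frac{687437}{19715775115} \approx 3.4867 \cdot 10^{-5}$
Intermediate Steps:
$q{\left(w \right)} = \frac{131 w}{1739}$ ($q{\left(w \right)} = - 2 \left(\frac{w}{-94} + \frac{w}{-37}\right) = - 2 \left(w \left(- \frac{1}{94}\right) + w \left(- \frac{1}{37}\right)\right) = - 2 \left(- \frac{w}{94} - \frac{w}{37}\right) = - 2 \left(- \frac{131 w}{3478}\right) = \frac{131 w}{1739}$)
$\frac{1}{28681 + \frac{5312 + 20109}{-28862 + \frac{1}{q{\left(94 \right)}}}} = \frac{1}{28681 + \frac{5312 + 20109}{-28862 + \frac{1}{\frac{131}{1739} \cdot 94}}} = \frac{1}{28681 + \frac{25421}{-28862 + \frac{1}{\frac{262}{37}}}} = \frac{1}{28681 + \frac{25421}{-28862 + \frac{37}{262}}} = \frac{1}{28681 + \frac{25421}{- \frac{7561807}{262}}} = \frac{1}{28681 + 25421 \left(- \frac{262}{7561807}\right)} = \frac{1}{28681 - \frac{605482}{687437}} = \frac{1}{\frac{19715775115}{687437}} = \frac{687437}{19715775115}$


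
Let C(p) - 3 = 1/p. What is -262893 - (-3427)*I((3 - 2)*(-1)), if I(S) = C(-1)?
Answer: -256039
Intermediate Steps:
C(p) = 3 + 1/p
I(S) = 2 (I(S) = 3 + 1/(-1) = 3 - 1 = 2)
-262893 - (-3427)*I((3 - 2)*(-1)) = -262893 - (-3427)*2 = -262893 - 1*(-6854) = -262893 + 6854 = -256039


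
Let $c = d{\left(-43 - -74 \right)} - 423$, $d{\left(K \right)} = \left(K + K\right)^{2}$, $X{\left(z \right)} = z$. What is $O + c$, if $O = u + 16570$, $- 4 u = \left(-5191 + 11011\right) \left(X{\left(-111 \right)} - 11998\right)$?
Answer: $17638586$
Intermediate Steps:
$d{\left(K \right)} = 4 K^{2}$ ($d{\left(K \right)} = \left(2 K\right)^{2} = 4 K^{2}$)
$u = 17618595$ ($u = - \frac{\left(-5191 + 11011\right) \left(-111 - 11998\right)}{4} = - \frac{5820 \left(-12109\right)}{4} = \left(- \frac{1}{4}\right) \left(-70474380\right) = 17618595$)
$c = 3421$ ($c = 4 \left(-43 - -74\right)^{2} - 423 = 4 \left(-43 + 74\right)^{2} - 423 = 4 \cdot 31^{2} - 423 = 4 \cdot 961 - 423 = 3844 - 423 = 3421$)
$O = 17635165$ ($O = 17618595 + 16570 = 17635165$)
$O + c = 17635165 + 3421 = 17638586$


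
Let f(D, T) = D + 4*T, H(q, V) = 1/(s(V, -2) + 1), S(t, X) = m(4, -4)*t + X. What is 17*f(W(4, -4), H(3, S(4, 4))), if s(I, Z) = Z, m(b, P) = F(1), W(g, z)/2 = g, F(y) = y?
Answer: 68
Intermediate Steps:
W(g, z) = 2*g
m(b, P) = 1
S(t, X) = X + t (S(t, X) = 1*t + X = t + X = X + t)
H(q, V) = -1 (H(q, V) = 1/(-2 + 1) = 1/(-1) = -1)
17*f(W(4, -4), H(3, S(4, 4))) = 17*(2*4 + 4*(-1)) = 17*(8 - 4) = 17*4 = 68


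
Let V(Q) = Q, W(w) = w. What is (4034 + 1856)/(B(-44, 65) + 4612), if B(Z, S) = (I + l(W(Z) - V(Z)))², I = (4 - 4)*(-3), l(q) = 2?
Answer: 2945/2308 ≈ 1.2760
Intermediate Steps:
I = 0 (I = 0*(-3) = 0)
B(Z, S) = 4 (B(Z, S) = (0 + 2)² = 2² = 4)
(4034 + 1856)/(B(-44, 65) + 4612) = (4034 + 1856)/(4 + 4612) = 5890/4616 = 5890*(1/4616) = 2945/2308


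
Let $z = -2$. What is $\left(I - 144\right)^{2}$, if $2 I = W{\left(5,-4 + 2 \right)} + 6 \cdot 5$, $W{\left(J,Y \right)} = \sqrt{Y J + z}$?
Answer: $\left(129 - i \sqrt{3}\right)^{2} \approx 16638.0 - 446.9 i$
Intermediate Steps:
$W{\left(J,Y \right)} = \sqrt{-2 + J Y}$ ($W{\left(J,Y \right)} = \sqrt{Y J - 2} = \sqrt{J Y - 2} = \sqrt{-2 + J Y}$)
$I = 15 + i \sqrt{3}$ ($I = \frac{\sqrt{-2 + 5 \left(-4 + 2\right)} + 6 \cdot 5}{2} = \frac{\sqrt{-2 + 5 \left(-2\right)} + 30}{2} = \frac{\sqrt{-2 - 10} + 30}{2} = \frac{\sqrt{-12} + 30}{2} = \frac{2 i \sqrt{3} + 30}{2} = \frac{30 + 2 i \sqrt{3}}{2} = 15 + i \sqrt{3} \approx 15.0 + 1.732 i$)
$\left(I - 144\right)^{2} = \left(\left(15 + i \sqrt{3}\right) - 144\right)^{2} = \left(-129 + i \sqrt{3}\right)^{2}$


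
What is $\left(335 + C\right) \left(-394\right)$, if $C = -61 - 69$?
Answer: $-80770$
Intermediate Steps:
$C = -130$
$\left(335 + C\right) \left(-394\right) = \left(335 - 130\right) \left(-394\right) = 205 \left(-394\right) = -80770$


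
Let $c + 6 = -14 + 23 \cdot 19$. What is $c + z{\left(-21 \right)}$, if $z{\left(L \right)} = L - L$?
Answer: $417$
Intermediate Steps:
$z{\left(L \right)} = 0$
$c = 417$ ($c = -6 + \left(-14 + 23 \cdot 19\right) = -6 + \left(-14 + 437\right) = -6 + 423 = 417$)
$c + z{\left(-21 \right)} = 417 + 0 = 417$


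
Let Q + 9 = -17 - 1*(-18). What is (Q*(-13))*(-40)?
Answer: -4160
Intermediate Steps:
Q = -8 (Q = -9 + (-17 - 1*(-18)) = -9 + (-17 + 18) = -9 + 1 = -8)
(Q*(-13))*(-40) = -8*(-13)*(-40) = 104*(-40) = -4160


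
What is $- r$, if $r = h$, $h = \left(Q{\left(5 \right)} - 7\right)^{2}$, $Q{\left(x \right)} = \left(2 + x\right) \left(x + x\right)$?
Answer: $-3969$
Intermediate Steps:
$Q{\left(x \right)} = 2 x \left(2 + x\right)$ ($Q{\left(x \right)} = \left(2 + x\right) 2 x = 2 x \left(2 + x\right)$)
$h = 3969$ ($h = \left(2 \cdot 5 \left(2 + 5\right) - 7\right)^{2} = \left(2 \cdot 5 \cdot 7 - 7\right)^{2} = \left(70 - 7\right)^{2} = 63^{2} = 3969$)
$r = 3969$
$- r = \left(-1\right) 3969 = -3969$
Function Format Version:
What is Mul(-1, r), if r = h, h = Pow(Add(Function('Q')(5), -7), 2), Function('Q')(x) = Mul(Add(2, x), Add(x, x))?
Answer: -3969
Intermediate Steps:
Function('Q')(x) = Mul(2, x, Add(2, x)) (Function('Q')(x) = Mul(Add(2, x), Mul(2, x)) = Mul(2, x, Add(2, x)))
h = 3969 (h = Pow(Add(Mul(2, 5, Add(2, 5)), -7), 2) = Pow(Add(Mul(2, 5, 7), -7), 2) = Pow(Add(70, -7), 2) = Pow(63, 2) = 3969)
r = 3969
Mul(-1, r) = Mul(-1, 3969) = -3969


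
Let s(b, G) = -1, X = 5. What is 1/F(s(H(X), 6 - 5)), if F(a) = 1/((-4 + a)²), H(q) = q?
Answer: 25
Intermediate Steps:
F(a) = (-4 + a)⁻²
1/F(s(H(X), 6 - 5)) = 1/((-4 - 1)⁻²) = 1/((-5)⁻²) = 1/(1/25) = 25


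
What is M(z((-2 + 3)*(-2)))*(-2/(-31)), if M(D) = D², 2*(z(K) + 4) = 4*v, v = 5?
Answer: 72/31 ≈ 2.3226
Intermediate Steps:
z(K) = 6 (z(K) = -4 + (4*5)/2 = -4 + (½)*20 = -4 + 10 = 6)
M(z((-2 + 3)*(-2)))*(-2/(-31)) = 6²*(-2/(-31)) = 36*(-1/31*(-2)) = 36*(2/31) = 72/31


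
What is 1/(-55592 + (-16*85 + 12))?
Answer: -1/56940 ≈ -1.7562e-5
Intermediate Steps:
1/(-55592 + (-16*85 + 12)) = 1/(-55592 + (-1360 + 12)) = 1/(-55592 - 1348) = 1/(-56940) = -1/56940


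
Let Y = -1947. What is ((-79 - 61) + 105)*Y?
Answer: 68145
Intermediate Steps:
((-79 - 61) + 105)*Y = ((-79 - 61) + 105)*(-1947) = (-140 + 105)*(-1947) = -35*(-1947) = 68145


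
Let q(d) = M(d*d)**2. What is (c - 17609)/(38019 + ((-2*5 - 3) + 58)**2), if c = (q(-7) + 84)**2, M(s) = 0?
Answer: -10553/40044 ≈ -0.26354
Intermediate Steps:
q(d) = 0 (q(d) = 0**2 = 0)
c = 7056 (c = (0 + 84)**2 = 84**2 = 7056)
(c - 17609)/(38019 + ((-2*5 - 3) + 58)**2) = (7056 - 17609)/(38019 + ((-2*5 - 3) + 58)**2) = -10553/(38019 + ((-10 - 3) + 58)**2) = -10553/(38019 + (-13 + 58)**2) = -10553/(38019 + 45**2) = -10553/(38019 + 2025) = -10553/40044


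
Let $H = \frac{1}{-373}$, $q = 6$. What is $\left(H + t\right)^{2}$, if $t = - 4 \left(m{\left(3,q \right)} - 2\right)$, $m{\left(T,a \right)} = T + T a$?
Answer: $\frac{803665801}{139129} \approx 5776.4$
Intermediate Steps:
$t = -76$ ($t = - 4 \left(3 \left(1 + 6\right) - 2\right) = - 4 \left(3 \cdot 7 - 2\right) = - 4 \left(21 - 2\right) = \left(-4\right) 19 = -76$)
$H = - \frac{1}{373} \approx -0.002681$
$\left(H + t\right)^{2} = \left(- \frac{1}{373} - 76\right)^{2} = \left(- \frac{28349}{373}\right)^{2} = \frac{803665801}{139129}$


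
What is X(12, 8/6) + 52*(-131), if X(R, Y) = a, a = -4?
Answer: -6816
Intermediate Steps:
X(R, Y) = -4
X(12, 8/6) + 52*(-131) = -4 + 52*(-131) = -4 - 6812 = -6816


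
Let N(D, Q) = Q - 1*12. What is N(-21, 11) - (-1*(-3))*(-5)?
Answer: 14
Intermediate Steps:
N(D, Q) = -12 + Q (N(D, Q) = Q - 12 = -12 + Q)
N(-21, 11) - (-1*(-3))*(-5) = (-12 + 11) - (-1*(-3))*(-5) = -1 - 3*(-5) = -1 - 1*(-15) = -1 + 15 = 14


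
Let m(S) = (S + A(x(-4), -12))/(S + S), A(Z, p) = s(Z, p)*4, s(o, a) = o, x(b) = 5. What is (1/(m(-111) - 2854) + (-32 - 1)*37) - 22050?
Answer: -14742108909/633497 ≈ -23271.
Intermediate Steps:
A(Z, p) = 4*Z (A(Z, p) = Z*4 = 4*Z)
m(S) = (20 + S)/(2*S) (m(S) = (S + 4*5)/(S + S) = (S + 20)/((2*S)) = (20 + S)*(1/(2*S)) = (20 + S)/(2*S))
(1/(m(-111) - 2854) + (-32 - 1)*37) - 22050 = (1/((1/2)*(20 - 111)/(-111) - 2854) + (-32 - 1)*37) - 22050 = (1/((1/2)*(-1/111)*(-91) - 2854) - 33*37) - 22050 = (1/(91/222 - 2854) - 1221) - 22050 = (1/(-633497/222) - 1221) - 22050 = (-222/633497 - 1221) - 22050 = -773500059/633497 - 22050 = -14742108909/633497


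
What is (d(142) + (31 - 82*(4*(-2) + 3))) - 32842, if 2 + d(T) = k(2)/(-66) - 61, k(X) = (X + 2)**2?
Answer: -1071320/33 ≈ -32464.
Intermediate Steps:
k(X) = (2 + X)**2
d(T) = -2087/33 (d(T) = -2 + ((2 + 2)**2/(-66) - 61) = -2 + (4**2*(-1/66) - 61) = -2 + (16*(-1/66) - 61) = -2 + (-8/33 - 61) = -2 - 2021/33 = -2087/33)
(d(142) + (31 - 82*(4*(-2) + 3))) - 32842 = (-2087/33 + (31 - 82*(4*(-2) + 3))) - 32842 = (-2087/33 + (31 - 82*(-8 + 3))) - 32842 = (-2087/33 + (31 - 82*(-5))) - 32842 = (-2087/33 + (31 + 410)) - 32842 = (-2087/33 + 441) - 32842 = 12466/33 - 32842 = -1071320/33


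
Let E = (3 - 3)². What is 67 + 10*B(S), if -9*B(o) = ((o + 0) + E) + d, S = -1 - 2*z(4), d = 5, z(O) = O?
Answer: 643/9 ≈ 71.444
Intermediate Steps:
E = 0 (E = 0² = 0)
S = -9 (S = -1 - 2*4 = -1 - 8 = -9)
B(o) = -5/9 - o/9 (B(o) = -(((o + 0) + 0) + 5)/9 = -((o + 0) + 5)/9 = -(o + 5)/9 = -(5 + o)/9 = -5/9 - o/9)
67 + 10*B(S) = 67 + 10*(-5/9 - ⅑*(-9)) = 67 + 10*(-5/9 + 1) = 67 + 10*(4/9) = 67 + 40/9 = 643/9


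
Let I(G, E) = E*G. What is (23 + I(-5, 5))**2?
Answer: 4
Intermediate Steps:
(23 + I(-5, 5))**2 = (23 + 5*(-5))**2 = (23 - 25)**2 = (-2)**2 = 4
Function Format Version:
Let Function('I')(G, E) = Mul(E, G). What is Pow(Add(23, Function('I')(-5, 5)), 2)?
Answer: 4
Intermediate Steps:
Pow(Add(23, Function('I')(-5, 5)), 2) = Pow(Add(23, Mul(5, -5)), 2) = Pow(Add(23, -25), 2) = Pow(-2, 2) = 4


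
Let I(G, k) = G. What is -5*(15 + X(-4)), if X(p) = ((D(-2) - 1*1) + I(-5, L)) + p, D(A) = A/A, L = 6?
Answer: -30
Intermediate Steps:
D(A) = 1
X(p) = -5 + p (X(p) = ((1 - 1*1) - 5) + p = ((1 - 1) - 5) + p = (0 - 5) + p = -5 + p)
-5*(15 + X(-4)) = -5*(15 + (-5 - 4)) = -5*(15 - 9) = -5*6 = -30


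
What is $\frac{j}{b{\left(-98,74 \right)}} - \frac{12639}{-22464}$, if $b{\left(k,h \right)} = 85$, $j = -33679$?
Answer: $- \frac{251830247}{636480} \approx -395.66$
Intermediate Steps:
$\frac{j}{b{\left(-98,74 \right)}} - \frac{12639}{-22464} = - \frac{33679}{85} - \frac{12639}{-22464} = \left(-33679\right) \frac{1}{85} - - \frac{4213}{7488} = - \frac{33679}{85} + \frac{4213}{7488} = - \frac{251830247}{636480}$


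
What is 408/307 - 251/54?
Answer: -55025/16578 ≈ -3.3192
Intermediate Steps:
408/307 - 251/54 = -55025/16578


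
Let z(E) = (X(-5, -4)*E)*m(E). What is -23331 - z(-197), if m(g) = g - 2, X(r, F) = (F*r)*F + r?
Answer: 3308924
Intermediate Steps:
X(r, F) = r + r*F² (X(r, F) = r*F² + r = r + r*F²)
m(g) = -2 + g
z(E) = -85*E*(-2 + E) (z(E) = ((-5*(1 + (-4)²))*E)*(-2 + E) = ((-5*(1 + 16))*E)*(-2 + E) = ((-5*17)*E)*(-2 + E) = (-85*E)*(-2 + E) = -85*E*(-2 + E))
-23331 - z(-197) = -23331 - 85*(-197)*(2 - 1*(-197)) = -23331 - 85*(-197)*(2 + 197) = -23331 - 85*(-197)*199 = -23331 - 1*(-3332255) = -23331 + 3332255 = 3308924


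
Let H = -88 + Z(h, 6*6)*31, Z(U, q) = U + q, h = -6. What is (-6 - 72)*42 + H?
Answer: -2434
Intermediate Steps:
H = 842 (H = -88 + (-6 + 6*6)*31 = -88 + (-6 + 36)*31 = -88 + 30*31 = -88 + 930 = 842)
(-6 - 72)*42 + H = (-6 - 72)*42 + 842 = -78*42 + 842 = -3276 + 842 = -2434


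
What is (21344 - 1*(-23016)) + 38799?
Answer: 83159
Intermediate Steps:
(21344 - 1*(-23016)) + 38799 = (21344 + 23016) + 38799 = 44360 + 38799 = 83159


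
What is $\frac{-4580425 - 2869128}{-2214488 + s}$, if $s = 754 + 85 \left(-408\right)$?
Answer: $\frac{7449553}{2248414} \approx 3.3132$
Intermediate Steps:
$s = -33926$ ($s = 754 - 34680 = -33926$)
$\frac{-4580425 - 2869128}{-2214488 + s} = \frac{-4580425 - 2869128}{-2214488 - 33926} = - \frac{7449553}{-2248414} = \left(-7449553\right) \left(- \frac{1}{2248414}\right) = \frac{7449553}{2248414}$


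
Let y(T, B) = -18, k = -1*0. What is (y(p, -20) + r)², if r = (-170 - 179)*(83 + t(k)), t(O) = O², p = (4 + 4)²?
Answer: 840130225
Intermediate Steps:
p = 64 (p = 8² = 64)
k = 0
r = -28967 (r = (-170 - 179)*(83 + 0²) = -349*(83 + 0) = -349*83 = -28967)
(y(p, -20) + r)² = (-18 - 28967)² = (-28985)² = 840130225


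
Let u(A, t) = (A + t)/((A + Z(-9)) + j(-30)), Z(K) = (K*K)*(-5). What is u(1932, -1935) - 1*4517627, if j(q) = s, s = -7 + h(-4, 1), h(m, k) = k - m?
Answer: -6889381178/1525 ≈ -4.5176e+6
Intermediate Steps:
Z(K) = -5*K**2 (Z(K) = K**2*(-5) = -5*K**2)
s = -2 (s = -7 + (1 - 1*(-4)) = -7 + (1 + 4) = -7 + 5 = -2)
j(q) = -2
u(A, t) = (A + t)/(-407 + A) (u(A, t) = (A + t)/((A - 5*(-9)**2) - 2) = (A + t)/((A - 5*81) - 2) = (A + t)/((A - 405) - 2) = (A + t)/((-405 + A) - 2) = (A + t)/(-407 + A))
u(1932, -1935) - 1*4517627 = (1932 - 1935)/(-407 + 1932) - 1*4517627 = -3/1525 - 4517627 = -6889381178/1525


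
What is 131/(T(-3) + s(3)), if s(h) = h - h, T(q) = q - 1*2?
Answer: -131/5 ≈ -26.200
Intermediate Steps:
T(q) = -2 + q (T(q) = q - 2 = -2 + q)
s(h) = 0
131/(T(-3) + s(3)) = 131/((-2 - 3) + 0) = 131/(-5 + 0) = 131/(-5) = -⅕*131 = -131/5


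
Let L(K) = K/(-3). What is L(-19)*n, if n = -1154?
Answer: -21926/3 ≈ -7308.7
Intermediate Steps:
L(K) = -K/3 (L(K) = K*(-1/3) = -K/3)
L(-19)*n = -1/3*(-19)*(-1154) = (19/3)*(-1154) = -21926/3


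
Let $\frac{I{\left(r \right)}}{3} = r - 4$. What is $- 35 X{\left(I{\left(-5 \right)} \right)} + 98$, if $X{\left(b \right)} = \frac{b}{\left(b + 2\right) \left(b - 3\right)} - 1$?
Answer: $\frac{6713}{50} \approx 134.26$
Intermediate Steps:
$I{\left(r \right)} = -12 + 3 r$ ($I{\left(r \right)} = 3 \left(r - 4\right) = 3 \left(-4 + r\right) = -12 + 3 r$)
$X{\left(b \right)} = -1 + \frac{b}{\left(-3 + b\right) \left(2 + b\right)}$ ($X{\left(b \right)} = \frac{b}{\left(2 + b\right) \left(-3 + b\right)} - 1 = \frac{b}{\left(-3 + b\right) \left(2 + b\right)} - 1 = -1 + \frac{b}{\left(-3 + b\right) \left(2 + b\right)}$)
$- 35 X{\left(I{\left(-5 \right)} \right)} + 98 = - 35 \frac{-6 + \left(-12 + 3 \left(-5\right)\right)^{2} - 2 \left(-12 + 3 \left(-5\right)\right)}{6 + \left(-12 + 3 \left(-5\right)\right) - \left(-12 + 3 \left(-5\right)\right)^{2}} + 98 = - 35 \frac{-6 + \left(-12 - 15\right)^{2} - 2 \left(-12 - 15\right)}{6 - 27 - \left(-12 - 15\right)^{2}} + 98 = - 35 \frac{-6 + \left(-27\right)^{2} - -54}{6 - 27 - \left(-27\right)^{2}} + 98 = - 35 \frac{-6 + 729 + 54}{6 - 27 - 729} + 98 = - 35 \frac{1}{6 - 27 - 729} \cdot 777 + 98 = - 35 \frac{1}{-750} \cdot 777 + 98 = - 35 \left(\left(- \frac{1}{750}\right) 777\right) + 98 = \left(-35\right) \left(- \frac{259}{250}\right) + 98 = \frac{1813}{50} + 98 = \frac{6713}{50}$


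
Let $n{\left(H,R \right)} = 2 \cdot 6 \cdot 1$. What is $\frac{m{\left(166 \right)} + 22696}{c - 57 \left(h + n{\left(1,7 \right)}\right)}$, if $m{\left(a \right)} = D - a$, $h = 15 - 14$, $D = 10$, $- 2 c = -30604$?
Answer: $\frac{22540}{14561} \approx 1.548$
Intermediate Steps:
$n{\left(H,R \right)} = 12$ ($n{\left(H,R \right)} = 12 \cdot 1 = 12$)
$c = 15302$ ($c = \left(- \frac{1}{2}\right) \left(-30604\right) = 15302$)
$h = 1$ ($h = 15 - 14 = 1$)
$m{\left(a \right)} = 10 - a$
$\frac{m{\left(166 \right)} + 22696}{c - 57 \left(h + n{\left(1,7 \right)}\right)} = \frac{\left(10 - 166\right) + 22696}{15302 - 57 \left(1 + 12\right)} = \frac{\left(10 - 166\right) + 22696}{15302 - 741} = \frac{-156 + 22696}{15302 - 741} = \frac{22540}{14561}$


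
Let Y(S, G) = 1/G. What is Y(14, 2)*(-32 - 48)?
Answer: -40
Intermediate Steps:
Y(14, 2)*(-32 - 48) = (-32 - 48)/2 = (½)*(-80) = -40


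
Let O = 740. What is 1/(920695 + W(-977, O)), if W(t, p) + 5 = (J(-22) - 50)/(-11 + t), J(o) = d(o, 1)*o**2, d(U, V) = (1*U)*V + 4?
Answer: 38/34986557 ≈ 1.0861e-6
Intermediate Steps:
d(U, V) = 4 + U*V (d(U, V) = U*V + 4 = 4 + U*V)
J(o) = o**2*(4 + o) (J(o) = (4 + o*1)*o**2 = (4 + o)*o**2 = o**2*(4 + o))
W(t, p) = -5 - 8762/(-11 + t) (W(t, p) = -5 + ((-22)**2*(4 - 22) - 50)/(-11 + t) = -5 + (484*(-18) - 50)/(-11 + t) = -5 + (-8712 - 50)/(-11 + t) = -5 - 8762/(-11 + t))
1/(920695 + W(-977, O)) = 1/(920695 + (-8707 - 5*(-977))/(-11 - 977)) = 1/(920695 + (-8707 + 4885)/(-988)) = 1/(920695 - 1/988*(-3822)) = 1/(920695 + 147/38) = 1/(34986557/38) = 38/34986557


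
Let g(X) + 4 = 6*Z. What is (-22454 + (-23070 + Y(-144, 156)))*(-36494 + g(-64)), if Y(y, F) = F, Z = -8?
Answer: 1658018928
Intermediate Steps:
g(X) = -52 (g(X) = -4 + 6*(-8) = -4 - 48 = -52)
(-22454 + (-23070 + Y(-144, 156)))*(-36494 + g(-64)) = (-22454 + (-23070 + 156))*(-36494 - 52) = (-22454 - 22914)*(-36546) = -45368*(-36546) = 1658018928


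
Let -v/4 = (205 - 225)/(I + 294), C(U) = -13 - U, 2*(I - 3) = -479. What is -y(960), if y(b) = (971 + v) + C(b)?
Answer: 14/23 ≈ 0.60870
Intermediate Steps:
I = -473/2 (I = 3 + (1/2)*(-479) = 3 - 479/2 = -473/2 ≈ -236.50)
v = 32/23 (v = -4*(205 - 225)/(-473/2 + 294) = -(-80)/115/2 = -(-80)*2/115 = -4*(-8/23) = 32/23 ≈ 1.3913)
y(b) = 22066/23 - b (y(b) = (971 + 32/23) + (-13 - b) = 22365/23 + (-13 - b) = 22066/23 - b)
-y(960) = -(22066/23 - 1*960) = -(22066/23 - 960) = -1*(-14/23) = 14/23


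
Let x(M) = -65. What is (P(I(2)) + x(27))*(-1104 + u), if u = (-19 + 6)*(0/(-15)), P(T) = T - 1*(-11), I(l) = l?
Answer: 57408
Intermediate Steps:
P(T) = 11 + T (P(T) = T + 11 = 11 + T)
u = 0 (u = -0*(-1)/15 = -13*0 = 0)
(P(I(2)) + x(27))*(-1104 + u) = ((11 + 2) - 65)*(-1104 + 0) = (13 - 65)*(-1104) = -52*(-1104) = 57408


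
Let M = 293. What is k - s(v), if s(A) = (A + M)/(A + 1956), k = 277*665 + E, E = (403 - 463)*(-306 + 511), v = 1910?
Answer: 664582527/3866 ≈ 1.7190e+5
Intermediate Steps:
E = -12300 (E = -60*205 = -12300)
k = 171905 (k = 277*665 - 12300 = 184205 - 12300 = 171905)
s(A) = (293 + A)/(1956 + A) (s(A) = (A + 293)/(A + 1956) = (293 + A)/(1956 + A))
k - s(v) = 171905 - (293 + 1910)/(1956 + 1910) = 171905 - 2203/3866 = 664582527/3866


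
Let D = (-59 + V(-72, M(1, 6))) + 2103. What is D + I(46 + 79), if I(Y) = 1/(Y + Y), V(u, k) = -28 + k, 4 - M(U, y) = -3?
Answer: 505751/250 ≈ 2023.0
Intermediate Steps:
M(U, y) = 7 (M(U, y) = 4 - 1*(-3) = 4 + 3 = 7)
I(Y) = 1/(2*Y)
D = 2023 (D = (-59 + (-28 + 7)) + 2103 = (-59 - 21) + 2103 = -80 + 2103 = 2023)
D + I(46 + 79) = 2023 + 1/(2*(46 + 79)) = 2023 + (1/2)/125 = 2023 + (1/2)*(1/125) = 2023 + 1/250 = 505751/250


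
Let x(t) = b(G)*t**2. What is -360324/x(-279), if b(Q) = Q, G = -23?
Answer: 40036/198927 ≈ 0.20126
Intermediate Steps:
x(t) = -23*t**2
-360324/x(-279) = -360324/((-23*(-279)**2)) = -360324/((-23*77841)) = -360324/(-1790343) = -360324*(-1/1790343) = 40036/198927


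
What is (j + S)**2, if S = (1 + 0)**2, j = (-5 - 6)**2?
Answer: 14884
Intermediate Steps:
j = 121 (j = (-11)**2 = 121)
S = 1 (S = 1**2 = 1)
(j + S)**2 = (121 + 1)**2 = 122**2 = 14884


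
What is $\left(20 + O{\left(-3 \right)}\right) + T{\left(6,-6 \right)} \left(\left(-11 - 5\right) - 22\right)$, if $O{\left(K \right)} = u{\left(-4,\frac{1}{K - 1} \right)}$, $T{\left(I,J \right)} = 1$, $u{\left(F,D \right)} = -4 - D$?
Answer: $- \frac{87}{4} \approx -21.75$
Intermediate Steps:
$O{\left(K \right)} = -4 - \frac{1}{-1 + K}$ ($O{\left(K \right)} = -4 - \frac{1}{K - 1} = -4 - \frac{1}{-1 + K}$)
$\left(20 + O{\left(-3 \right)}\right) + T{\left(6,-6 \right)} \left(\left(-11 - 5\right) - 22\right) = \left(20 + \frac{3 - -12}{-1 - 3}\right) + 1 \left(\left(-11 - 5\right) - 22\right) = \left(20 + \frac{3 + 12}{-4}\right) + 1 \left(-16 - 22\right) = \left(20 - \frac{15}{4}\right) + 1 \left(-38\right) = \left(20 - \frac{15}{4}\right) - 38 = \frac{65}{4} - 38 = - \frac{87}{4}$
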